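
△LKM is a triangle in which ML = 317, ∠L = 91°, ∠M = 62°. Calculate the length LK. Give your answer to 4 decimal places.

The third angle is ∠K = 180° − ∠M − ∠L = 27.00°.
Law of sines: LK = ML·sin M/sin K ≈ 616.52.

616.5204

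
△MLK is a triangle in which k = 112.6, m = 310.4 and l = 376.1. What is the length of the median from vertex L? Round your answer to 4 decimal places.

138.3859

Median from L: ½√(2·k² + 2·m² − l²) ≈ 138.39.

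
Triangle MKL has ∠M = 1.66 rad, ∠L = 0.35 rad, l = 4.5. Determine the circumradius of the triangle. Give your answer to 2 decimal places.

The third angle is ∠K = π − ∠L − ∠M = 1.132 rad.
Law of sines: m = l·sin M/sin L ≈ 13.071.
Law of sines: k = l·sin K/sin L ≈ 11.878.
Circumradius = l/(2 sin L) ≈ 6.5617.

6.56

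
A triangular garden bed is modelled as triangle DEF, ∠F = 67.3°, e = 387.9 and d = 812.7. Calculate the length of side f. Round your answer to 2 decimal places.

By the law of cosines, f² = d² + e² − 2·d·e·cos F = 5.6764e+05, so f ≈ 753.42.

753.42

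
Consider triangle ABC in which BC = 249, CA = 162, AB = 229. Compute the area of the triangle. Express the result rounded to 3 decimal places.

area ≈ 18073.964

Semiperimeter s = (249 + 162 + 229)/2 = 320.
Heron's formula: area = √(320·71·158·91) ≈ 18074.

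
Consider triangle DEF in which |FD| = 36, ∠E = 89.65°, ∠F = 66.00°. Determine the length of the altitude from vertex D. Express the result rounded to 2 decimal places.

The third angle is ∠D = 180° − ∠E − ∠F = 24.35°.
Law of sines: |EF| = |FD|·sin D/sin E ≈ 14.843.
Law of sines: |DE| = |FD|·sin F/sin E ≈ 32.888.
Area = ½·|FD|·|EF|·sin F ≈ 244.08.
The altitude from D has length 2·area/|EF| ≈ 32.888.

h_D ≈ 32.89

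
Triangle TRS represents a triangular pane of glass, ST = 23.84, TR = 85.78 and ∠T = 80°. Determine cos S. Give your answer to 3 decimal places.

0.105

By the law of cosines, RS² = ST² + TR² − 2·ST·TR·cos T = 7216.3, so RS ≈ 84.949.
Law of cosines again: cos S = (RS² + ST² − TR²)/(2·RS·ST) ≈ 0.10529, so ∠S ≈ 83.96°.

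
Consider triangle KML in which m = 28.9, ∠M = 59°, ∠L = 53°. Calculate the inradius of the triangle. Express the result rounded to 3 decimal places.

8.285

The third angle is ∠K = 180° − ∠M − ∠L = 68.00°.
Law of sines: k = m·sin K/sin M ≈ 31.261.
Law of sines: l = m·sin L/sin M ≈ 26.927.
Area = ½·m·k·sin L ≈ 360.76.
Semiperimeter s = (31.261+28.9+26.927)/2 = 43.544.
Inradius = area/s = 360.76/43.544 ≈ 8.285.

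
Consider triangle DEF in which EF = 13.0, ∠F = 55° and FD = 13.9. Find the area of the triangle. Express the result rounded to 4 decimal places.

area ≈ 74.0104

Area = ½·EF·FD·sin F ≈ 74.01.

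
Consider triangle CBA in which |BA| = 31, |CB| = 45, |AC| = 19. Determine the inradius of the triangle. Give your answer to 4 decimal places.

r ≈ 4.9749

Semiperimeter s = (31 + 19 + 45)/2 = 47.5.
Heron's formula: area = √(47.5·16.5·28.5·2.5) ≈ 236.31.
Inradius = area/s = 236.31/47.5 ≈ 4.9749.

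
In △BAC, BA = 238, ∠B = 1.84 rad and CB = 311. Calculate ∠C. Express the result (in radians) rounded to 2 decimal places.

By the law of cosines, AC² = CB² + BA² − 2·CB·BA·cos B = 1.9274e+05, so AC ≈ 439.02.
Law of cosines again: cos C = (AC² + CB² − BA²)/(2·AC·CB) ≈ 0.85258, so ∠C ≈ 0.550 rad.

0.55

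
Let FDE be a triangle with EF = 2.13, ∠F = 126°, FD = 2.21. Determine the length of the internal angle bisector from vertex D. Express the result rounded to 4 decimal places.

2.7380

By the law of cosines, DE² = EF² + FD² − 2·EF·FD·cos F = 14.955, so DE ≈ 3.8671.
Law of cosines again: cos D = (FD² + DE² − EF²)/(2·FD·DE) ≈ 0.89523, so ∠D ≈ 26.46°.
The bisector from D has length 2·FD·DE·cos(∠D/2)/(FD+DE) ≈ 2.738.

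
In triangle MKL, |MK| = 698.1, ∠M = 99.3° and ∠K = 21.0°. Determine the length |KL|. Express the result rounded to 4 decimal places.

The third angle is ∠L = 180° − ∠M − ∠K = 59.70°.
Law of sines: |KL| = |MK|·sin M/sin L ≈ 797.92.

797.9239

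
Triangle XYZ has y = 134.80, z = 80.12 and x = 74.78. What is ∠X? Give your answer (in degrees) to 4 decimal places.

By the law of cosines, cos X = (y² + z² − x²) / (2·y·z) ≈ 0.87953, so ∠X ≈ 28.41°.

28.4140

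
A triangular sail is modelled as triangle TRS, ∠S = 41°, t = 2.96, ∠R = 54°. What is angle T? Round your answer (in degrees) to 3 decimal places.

The third angle is ∠T = 180° − ∠R − ∠S = 85.00°.

∠T ≈ 85.000°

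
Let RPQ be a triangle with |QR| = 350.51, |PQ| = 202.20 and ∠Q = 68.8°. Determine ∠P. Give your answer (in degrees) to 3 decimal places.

∠P ≈ 77.000°

By the law of cosines, |RP|² = |PQ|² + |QR|² − 2·|PQ|·|QR|·cos Q = 1.1248e+05, so |RP| ≈ 335.39.
Law of cosines again: cos P = (|RP|² + |PQ|² − |QR|²)/(2·|RP|·|PQ|) ≈ 0.22496, so ∠P ≈ 77.00°.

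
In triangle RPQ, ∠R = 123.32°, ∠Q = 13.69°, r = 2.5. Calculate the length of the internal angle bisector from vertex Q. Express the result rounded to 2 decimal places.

t_Q ≈ 2.23

The third angle is ∠P = 180° − ∠Q − ∠R = 42.99°.
Law of sines: p = r·sin P/sin R ≈ 2.04.
Law of sines: q = r·sin Q/sin R ≈ 0.70807.
The bisector from Q has length 2·r·p·cos(∠Q/2)/(r+p) ≈ 2.2307.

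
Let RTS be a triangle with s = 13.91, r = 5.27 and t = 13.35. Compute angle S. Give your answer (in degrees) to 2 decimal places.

84.90

By the law of cosines, cos S = (r² + t² − s²) / (2·r·t) ≈ 0.08889, so ∠S ≈ 84.90°.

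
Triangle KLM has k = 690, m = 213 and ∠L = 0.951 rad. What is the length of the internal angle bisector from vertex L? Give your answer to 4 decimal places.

t_L ≈ 289.4036

By the law of cosines, l² = m² + k² − 2·m·k·cos L = 3.5073e+05, so l ≈ 592.22.
The bisector from L has length 2·m·k·cos(∠L/2)/(m+k) ≈ 289.4.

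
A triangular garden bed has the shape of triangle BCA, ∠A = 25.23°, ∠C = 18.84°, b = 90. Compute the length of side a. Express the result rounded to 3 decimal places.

The third angle is ∠B = 180° − ∠C − ∠A = 135.93°.
Law of sines: a = b·sin A/sin B ≈ 55.156.

55.156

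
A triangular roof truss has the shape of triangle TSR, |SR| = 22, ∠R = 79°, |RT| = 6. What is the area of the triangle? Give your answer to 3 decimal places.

64.787

Area = ½·|SR|·|RT|·sin R ≈ 64.787.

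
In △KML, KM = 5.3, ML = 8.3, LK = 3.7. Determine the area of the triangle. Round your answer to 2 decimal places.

Semiperimeter s = (8.3 + 3.7 + 5.3)/2 = 8.65.
Heron's formula: area = √(8.65·0.35·4.95·3.35) ≈ 7.0854.

area ≈ 7.09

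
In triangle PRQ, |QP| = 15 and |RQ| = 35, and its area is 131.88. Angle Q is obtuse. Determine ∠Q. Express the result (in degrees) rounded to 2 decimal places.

∠Q ≈ 149.84°

From area = ½·|RQ|·|QP|·sin Q, we get sin Q = 2·area/(|RQ|·|QP|) ≈ 0.50240.
Taking the obtuse solution, ∠Q ≈ 149.84°.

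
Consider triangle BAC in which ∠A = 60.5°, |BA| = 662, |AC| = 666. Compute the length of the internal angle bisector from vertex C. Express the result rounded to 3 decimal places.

579.661

By the law of cosines, |CB|² = |BA|² + |AC|² − 2·|BA|·|AC|·cos A = 4.4759e+05, so |CB| ≈ 669.02.
Law of cosines again: cos C = (|AC|² + |CB|² − |BA|²)/(2·|AC|·|CB|) ≈ 0.50823, so ∠C ≈ 59.45°.
The bisector from C has length 2·|AC|·|CB|·cos(∠C/2)/(|AC|+|CB|) ≈ 579.66.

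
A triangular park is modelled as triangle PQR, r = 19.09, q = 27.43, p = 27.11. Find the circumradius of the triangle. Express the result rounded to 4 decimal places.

By the law of cosines, cos P = (q² + r² − p²) / (2·q·r) ≈ 0.36464, so ∠P ≈ 68.61°.
Circumradius = p/(2 sin P) ≈ 14.557.

14.5573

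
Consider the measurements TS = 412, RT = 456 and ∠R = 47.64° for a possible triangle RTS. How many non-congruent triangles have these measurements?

2

RT·sin R = 456·sin(47.64°) ≈ 337.
Since RT sin R < TS < RT (337 < 412 < 456), two triangles exist.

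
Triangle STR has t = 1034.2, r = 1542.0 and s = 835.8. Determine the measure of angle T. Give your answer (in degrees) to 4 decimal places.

By the law of cosines, cos T = (r² + s² − t²) / (2·r·s) ≈ 0.77853, so ∠T ≈ 38.87°.

∠T ≈ 38.8734°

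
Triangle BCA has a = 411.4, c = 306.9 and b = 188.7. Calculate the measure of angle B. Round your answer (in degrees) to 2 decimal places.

By the law of cosines, cos B = (c² + a² − b²) / (2·c·a) ≈ 0.90223, so ∠B ≈ 25.55°.

∠B ≈ 25.55°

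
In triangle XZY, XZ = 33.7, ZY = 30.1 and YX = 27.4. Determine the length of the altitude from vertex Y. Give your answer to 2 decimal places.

23.22

Semiperimeter s = (30.1 + 27.4 + 33.7)/2 = 45.6.
Heron's formula: area = √(45.6·15.5·18.2·11.9) ≈ 391.25.
The altitude from Y has length 2·area/XZ ≈ 23.22.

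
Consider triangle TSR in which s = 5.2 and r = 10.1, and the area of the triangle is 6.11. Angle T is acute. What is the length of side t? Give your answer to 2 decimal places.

5.19

From area = ½·s·r·sin T, we get sin T = 2·area/(s·r) ≈ 0.23267.
Taking the acute solution, ∠T ≈ 13.45°.
Law of cosines then gives t ≈ 5.1858.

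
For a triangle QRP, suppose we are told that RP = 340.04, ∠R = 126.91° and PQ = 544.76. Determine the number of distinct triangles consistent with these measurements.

RP·sin R = 340.04·sin(126.91°) ≈ 271.9.
Since ∠R is not acute, a triangle exists only if PQ > RP; here PQ > RP, so there is exactly one triangle.

1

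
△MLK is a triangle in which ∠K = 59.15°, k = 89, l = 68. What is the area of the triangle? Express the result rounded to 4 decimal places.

2978.7248

Law of sines: sin L = l·sin K/k ≈ 0.65594.
Since k ≥ l, only the acute value applies: ∠L ≈ 40.99°.
Then ∠M = 180° − ∠K − ∠L ≈ 79.86°.
Law of sines gives m = k·sin M/sin K ≈ 102.05.
Area = ½·k·l·sin M ≈ 2978.7.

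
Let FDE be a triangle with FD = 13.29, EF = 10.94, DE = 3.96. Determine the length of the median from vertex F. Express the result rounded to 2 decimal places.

m_F ≈ 12.01

Median from F: ½√(2·EF² + 2·FD² − DE²) ≈ 12.01.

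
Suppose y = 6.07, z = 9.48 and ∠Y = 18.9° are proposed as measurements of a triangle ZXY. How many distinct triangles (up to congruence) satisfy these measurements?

2

z·sin Y = 9.48·sin(18.9°) ≈ 3.071.
Since z sin Y < y < z (3.071 < 6.07 < 9.48), two triangles exist.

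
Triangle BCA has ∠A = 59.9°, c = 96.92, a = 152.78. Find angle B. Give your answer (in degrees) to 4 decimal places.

∠B ≈ 86.8131°

Law of sines: sin C = c·sin A/a ≈ 0.54883.
Since a ≥ c, only the acute value applies: ∠C ≈ 33.29°.
Then ∠B = 180° − ∠A − ∠C ≈ 86.81°.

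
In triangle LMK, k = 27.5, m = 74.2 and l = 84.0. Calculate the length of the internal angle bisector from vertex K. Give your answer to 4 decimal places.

By the law of cosines, cos K = (l² + m² − k²) / (2·l·m) ≈ 0.94704, so ∠K ≈ 18.73°.
The bisector from K has length 2·l·m·cos(∠K/2)/(l+m) ≈ 77.746.

77.7461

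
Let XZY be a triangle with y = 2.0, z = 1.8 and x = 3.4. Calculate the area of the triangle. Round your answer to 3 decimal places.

area ≈ 1.440

Semiperimeter s = (3.4 + 1.8 + 2)/2 = 3.6.
Heron's formula: area = √(3.6·0.2·1.8·1.6) ≈ 1.44.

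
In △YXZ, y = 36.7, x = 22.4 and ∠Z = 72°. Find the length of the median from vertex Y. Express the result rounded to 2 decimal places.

24.18

By the law of cosines, z² = y² + x² − 2·y·x·cos Z = 1340.6, so z ≈ 36.614.
Median from Y: ½√(2·x² + 2·z² − y²) ≈ 24.175.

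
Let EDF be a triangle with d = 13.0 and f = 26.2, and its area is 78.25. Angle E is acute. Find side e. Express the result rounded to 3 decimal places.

From area = ½·d·f·sin E, we get sin E = 2·area/(d·f) ≈ 0.45948.
Taking the acute solution, ∠E ≈ 27.35°.
Law of cosines then gives e ≈ 15.824.

15.824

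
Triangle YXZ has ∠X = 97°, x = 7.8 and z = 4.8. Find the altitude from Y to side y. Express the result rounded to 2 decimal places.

h_Y ≈ 4.76

Law of sines: sin Z = z·sin X/x ≈ 0.61080.
Since x ≥ z, only the acute value applies: ∠Z ≈ 37.65°.
Then ∠Y = 180° − ∠X − ∠Z ≈ 45.35°.
Law of sines gives y = x·sin Y/sin X ≈ 5.591.
Area = ½·x·z·sin Y ≈ 13.318.
The altitude from Y has length 2·area/y ≈ 4.7642.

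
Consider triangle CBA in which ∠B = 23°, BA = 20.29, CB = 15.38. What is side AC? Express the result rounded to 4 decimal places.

By the law of cosines, AC² = CB² + BA² − 2·CB·BA·cos B = 73.723, so AC ≈ 8.5862.

8.5862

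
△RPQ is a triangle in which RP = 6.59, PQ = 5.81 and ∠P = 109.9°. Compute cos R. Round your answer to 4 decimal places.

By the law of cosines, QR² = RP² + PQ² − 2·RP·PQ·cos P = 103.25, so QR ≈ 10.161.
Law of cosines again: cos R = (QR² + RP² − PQ²)/(2·QR·RP) ≈ 0.84317, so ∠R ≈ 32.52°.

0.8432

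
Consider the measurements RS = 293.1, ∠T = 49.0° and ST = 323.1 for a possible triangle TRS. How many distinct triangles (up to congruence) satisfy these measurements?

ST·sin T = 323.1·sin(49.0°) ≈ 243.8.
Since ST sin T < RS < ST (243.8 < 293.1 < 323.1), two triangles exist.

2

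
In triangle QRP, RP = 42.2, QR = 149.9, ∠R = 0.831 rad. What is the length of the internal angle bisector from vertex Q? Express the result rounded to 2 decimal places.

By the law of cosines, PQ² = QR² + RP² − 2·QR·RP·cos R = 15722, so PQ ≈ 125.39.
Law of cosines again: cos Q = (PQ² + QR² − RP²)/(2·PQ·QR) ≈ 0.96861, so ∠Q ≈ 0.251 rad.
The bisector from Q has length 2·PQ·QR·cos(∠Q/2)/(PQ+QR) ≈ 135.48.

135.48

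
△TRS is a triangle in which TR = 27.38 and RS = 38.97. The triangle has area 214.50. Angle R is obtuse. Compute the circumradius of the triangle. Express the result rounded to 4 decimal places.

80.8068

From area = ½·TR·RS·sin R, we get sin R = 2·area/(TR·RS) ≈ 0.40206.
Taking the obtuse solution, ∠R ≈ 156.29°.
Law of cosines then gives ST ≈ 64.979.
Circumradius = ST/(2 sin R) ≈ 80.807.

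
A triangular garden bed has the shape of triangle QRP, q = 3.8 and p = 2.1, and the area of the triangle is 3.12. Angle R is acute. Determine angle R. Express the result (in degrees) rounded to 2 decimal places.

From area = ½·p·q·sin R, we get sin R = 2·area/(p·q) ≈ 0.78195.
Taking the acute solution, ∠R ≈ 51.44°.

∠R ≈ 51.44°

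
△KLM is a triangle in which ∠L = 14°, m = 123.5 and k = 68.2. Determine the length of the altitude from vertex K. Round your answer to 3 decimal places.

By the law of cosines, l² = m² + k² − 2·m·k·cos L = 3558.5, so l ≈ 59.653.
Area = ½·m·k·sin L ≈ 1018.8.
The altitude from K has length 2·area/k ≈ 29.877.

h_K ≈ 29.877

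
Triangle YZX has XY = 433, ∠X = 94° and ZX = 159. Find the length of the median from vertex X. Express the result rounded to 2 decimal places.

225.37

By the law of cosines, YZ² = ZX² + XY² − 2·ZX·XY·cos X = 2.2238e+05, so YZ ≈ 471.57.
Median from X: ½√(2·ZX² + 2·XY² − YZ²) ≈ 225.37.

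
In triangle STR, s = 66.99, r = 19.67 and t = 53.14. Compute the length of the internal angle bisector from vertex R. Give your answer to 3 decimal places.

By the law of cosines, cos R = (s² + t² − r²) / (2·s·t) ≈ 0.97260, so ∠R ≈ 0.2346 rad.
The bisector from R has length 2·s·t·cos(∠R/2)/(s+t) ≈ 58.859.

t_R ≈ 58.859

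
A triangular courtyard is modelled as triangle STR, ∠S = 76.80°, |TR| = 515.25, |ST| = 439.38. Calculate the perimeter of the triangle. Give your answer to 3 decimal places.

perimeter ≈ 1342.181

Law of sines: sin R = |ST|·sin S/|TR| ≈ 0.83022.
Since |TR| ≥ |ST|, only the acute value applies: ∠R ≈ 56.12°.
Then ∠T = 180° − ∠S − ∠R ≈ 47.08°.
Law of sines gives |RS| = |TR|·sin T/sin S ≈ 387.55.
Semiperimeter s = (515.25+387.55+439.38)/2 = 671.09.
Perimeter = 515.25 + 387.55 + 439.38 = 1342.2.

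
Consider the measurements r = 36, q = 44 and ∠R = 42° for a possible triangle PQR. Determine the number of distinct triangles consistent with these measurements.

2

q·sin R = 44·sin(42°) ≈ 29.44.
Since q sin R < r < q (29.44 < 36 < 44), two triangles exist.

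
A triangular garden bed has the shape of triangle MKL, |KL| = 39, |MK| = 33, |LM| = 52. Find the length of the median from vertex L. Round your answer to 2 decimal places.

m_L ≈ 42.90

Median from L: ½√(2·|KL|² + 2·|LM|² − |MK|²) ≈ 42.898.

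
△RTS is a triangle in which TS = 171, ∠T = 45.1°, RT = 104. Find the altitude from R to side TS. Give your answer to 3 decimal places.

73.667

By the law of cosines, SR² = RT² + TS² − 2·RT·TS·cos T = 14951, so SR ≈ 122.27.
Area = ½·RT·TS·sin T ≈ 6298.6.
The altitude from R has length 2·area/TS ≈ 73.667.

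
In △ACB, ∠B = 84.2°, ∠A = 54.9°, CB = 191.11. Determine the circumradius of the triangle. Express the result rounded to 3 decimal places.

The third angle is ∠C = 180° − ∠B − ∠A = 40.90°.
Law of sines: BA = CB·sin C/sin A ≈ 152.94.
Law of sines: AC = CB·sin B/sin A ≈ 232.39.
Circumradius = CB/(2 sin A) ≈ 116.79.

116.794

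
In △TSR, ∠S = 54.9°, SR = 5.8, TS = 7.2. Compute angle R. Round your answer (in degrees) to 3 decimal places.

∠R ≈ 74.262°

By the law of cosines, RT² = TS² + SR² − 2·TS·SR·cos S = 37.456, so RT ≈ 6.1201.
Law of cosines again: cos R = (SR² + RT² − TS²)/(2·SR·RT) ≈ 0.27123, so ∠R ≈ 74.26°.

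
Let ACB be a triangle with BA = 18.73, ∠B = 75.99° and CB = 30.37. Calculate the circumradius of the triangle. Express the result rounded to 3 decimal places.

By the law of cosines, AC² = CB² + BA² − 2·CB·BA·cos B = 997.73, so AC ≈ 31.587.
Area = ½·CB·BA·sin B ≈ 275.95.
Circumradius = AC/(2 sin B) ≈ 16.278.

16.278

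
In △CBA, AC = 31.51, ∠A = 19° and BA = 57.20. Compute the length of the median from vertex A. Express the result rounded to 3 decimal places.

m_A ≈ 43.798

By the law of cosines, CB² = BA² + AC² − 2·BA·AC·cos A = 856.37, so CB ≈ 29.264.
Median from A: ½√(2·BA² + 2·AC² − CB²) ≈ 43.798.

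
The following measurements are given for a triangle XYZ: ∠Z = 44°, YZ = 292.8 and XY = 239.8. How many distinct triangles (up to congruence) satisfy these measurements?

2

YZ·sin Z = 292.8·sin(44°) ≈ 203.4.
Since YZ sin Z < XY < YZ (203.4 < 239.8 < 292.8), two triangles exist.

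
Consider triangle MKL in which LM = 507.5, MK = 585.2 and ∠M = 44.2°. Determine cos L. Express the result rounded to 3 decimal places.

By the law of cosines, KL² = LM² + MK² − 2·LM·MK·cos M = 1.7419e+05, so KL ≈ 417.36.
Law of cosines again: cos L = (KL² + LM² − MK²)/(2·KL·LM) ≈ 0.21076, so ∠L ≈ 77.83°.

0.211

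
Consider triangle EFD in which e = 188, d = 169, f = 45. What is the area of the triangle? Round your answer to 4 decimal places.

3611.6611

Semiperimeter s = (188 + 45 + 169)/2 = 201.
Heron's formula: area = √(201·13·156·32) ≈ 3611.7.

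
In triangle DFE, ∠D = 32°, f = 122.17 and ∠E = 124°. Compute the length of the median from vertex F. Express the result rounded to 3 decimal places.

The third angle is ∠F = 180° − ∠E − ∠D = 24.00°.
Law of sines: d = f·sin D/sin F ≈ 159.17.
Law of sines: e = f·sin E/sin F ≈ 249.01.
Median from F: ½√(2·e² + 2·d² − f²) ≈ 199.85.

199.851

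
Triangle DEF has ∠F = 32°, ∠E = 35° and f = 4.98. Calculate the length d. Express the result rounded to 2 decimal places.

The third angle is ∠D = 180° − ∠E − ∠F = 113.00°.
Law of sines: d = f·sin D/sin F ≈ 8.6506.

8.65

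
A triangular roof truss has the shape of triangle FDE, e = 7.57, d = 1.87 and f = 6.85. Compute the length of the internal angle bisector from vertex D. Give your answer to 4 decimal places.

7.1402

By the law of cosines, cos D = (e² + f² − d²) / (2·e·f) ≈ 0.97128, so ∠D ≈ 13.76°.
The bisector from D has length 2·e·f·cos(∠D/2)/(e+f) ≈ 7.1402.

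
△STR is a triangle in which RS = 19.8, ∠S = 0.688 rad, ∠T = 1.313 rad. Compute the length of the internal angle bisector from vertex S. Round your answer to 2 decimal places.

18.06

The third angle is ∠R = π − ∠S − ∠T = 1.141 rad.
Law of sines: TR = RS·sin S/sin T ≈ 13.003.
Law of sines: ST = RS·sin R/sin T ≈ 18.611.
The bisector from S has length 2·RS·ST·cos(∠S/2)/(RS+ST) ≈ 18.063.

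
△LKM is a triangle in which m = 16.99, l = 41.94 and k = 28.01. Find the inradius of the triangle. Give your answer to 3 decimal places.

Semiperimeter s = (41.94 + 28.01 + 16.99)/2 = 43.47.
Heron's formula: area = √(43.47·1.53·15.46·26.48) ≈ 165.01.
Inradius = area/s = 165.01/43.47 ≈ 3.7959.

r ≈ 3.796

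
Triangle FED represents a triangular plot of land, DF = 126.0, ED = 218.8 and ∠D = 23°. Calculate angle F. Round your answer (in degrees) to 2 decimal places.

By the law of cosines, FE² = ED² + DF² − 2·ED·DF·cos D = 12995, so FE ≈ 114.
Law of cosines again: cos F = (DF² + FE² − ED²)/(2·DF·FE) ≈ -0.66149, so ∠F ≈ 131.41°.

131.41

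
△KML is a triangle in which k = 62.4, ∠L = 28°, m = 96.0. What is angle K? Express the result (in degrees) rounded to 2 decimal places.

By the law of cosines, l² = k² + m² − 2·k·m·cos L = 2531.3, so l ≈ 50.312.
Law of cosines again: cos K = (m² + l² − k²)/(2·m·l) ≈ 0.81300, so ∠K ≈ 35.61°.

35.61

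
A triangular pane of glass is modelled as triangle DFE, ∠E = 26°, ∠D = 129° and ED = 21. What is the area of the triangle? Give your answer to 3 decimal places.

area ≈ 177.748

The third angle is ∠F = 180° − ∠E − ∠D = 25.00°.
Law of sines: FE = ED·sin D/sin F ≈ 38.617.
Law of sines: DF = ED·sin E/sin F ≈ 21.783.
Area = ½·ED·FE·sin E ≈ 177.75.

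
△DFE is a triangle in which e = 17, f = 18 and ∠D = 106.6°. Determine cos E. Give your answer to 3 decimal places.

By the law of cosines, d² = f² + e² − 2·f·e·cos D = 787.84, so d ≈ 28.069.
Law of cosines again: cos E = (d² + f² − e²)/(2·d·f) ≈ 0.81432, so ∠E ≈ 35.48°.

cos E ≈ 0.814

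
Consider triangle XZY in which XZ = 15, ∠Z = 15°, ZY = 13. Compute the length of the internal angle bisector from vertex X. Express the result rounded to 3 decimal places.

t_X ≈ 5.801

By the law of cosines, YX² = XZ² + ZY² − 2·XZ·ZY·cos Z = 17.289, so YX ≈ 4.158.
Law of cosines again: cos X = (YX² + XZ² − ZY²)/(2·YX·XZ) ≈ 0.58753, so ∠X ≈ 54.02°.
The bisector from X has length 2·YX·XZ·cos(∠X/2)/(YX+XZ) ≈ 5.801.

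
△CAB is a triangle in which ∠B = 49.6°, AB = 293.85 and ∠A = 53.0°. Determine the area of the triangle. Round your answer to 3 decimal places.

The third angle is ∠C = 180° − ∠A − ∠B = 77.40°.
Law of sines: BC = AB·sin A/sin C ≈ 240.47.
Law of sines: CA = AB·sin B/sin C ≈ 229.3.
Area = ½·AB·BC·sin B ≈ 26906.

area ≈ 26905.991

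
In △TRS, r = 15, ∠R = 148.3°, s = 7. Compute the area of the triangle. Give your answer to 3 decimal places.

area ≈ 15.792

Law of sines: sin S = s·sin R/r ≈ 0.24522.
Since r ≥ s, only the acute value applies: ∠S ≈ 14.19°.
Then ∠T = 180° − ∠R − ∠S ≈ 17.51°.
Law of sines gives t = r·sin T/sin R ≈ 8.5863.
Area = ½·r·s·sin T ≈ 15.792.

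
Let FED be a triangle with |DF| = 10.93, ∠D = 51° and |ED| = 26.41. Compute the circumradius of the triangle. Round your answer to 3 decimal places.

13.703

By the law of cosines, |FE|² = |ED|² + |DF|² − 2·|ED|·|DF|·cos D = 453.63, so |FE| ≈ 21.299.
Area = ½·|ED|·|DF|·sin D ≈ 112.17.
Circumradius = |FE|/(2 sin D) ≈ 13.703.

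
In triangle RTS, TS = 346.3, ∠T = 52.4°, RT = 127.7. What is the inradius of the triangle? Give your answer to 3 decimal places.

46.052

By the law of cosines, SR² = RT² + TS² − 2·RT·TS·cos T = 82267, so SR ≈ 286.82.
Area = ½·RT·TS·sin T ≈ 17519.
Semiperimeter s = (346.3+286.82+127.7)/2 = 380.41.
Inradius = area/s = 17519/380.41 ≈ 46.052.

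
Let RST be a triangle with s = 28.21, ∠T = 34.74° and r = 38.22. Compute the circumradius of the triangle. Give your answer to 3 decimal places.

By the law of cosines, t² = r² + s² − 2·r·s·cos T = 484.58, so t ≈ 22.013.
Area = ½·r·s·sin T ≈ 307.2.
Circumradius = t/(2 sin T) ≈ 19.315.

19.315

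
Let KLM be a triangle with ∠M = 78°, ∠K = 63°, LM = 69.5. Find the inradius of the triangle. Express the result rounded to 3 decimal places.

r ≈ 17.123

The third angle is ∠L = 180° − ∠M − ∠K = 39.00°.
Law of sines: MK = LM·sin L/sin K ≈ 49.088.
Law of sines: KL = LM·sin M/sin K ≈ 76.297.
Area = ½·LM·MK·sin M ≈ 1668.5.
Semiperimeter s = (69.5+49.088+76.297)/2 = 97.443.
Inradius = area/s = 1668.5/97.443 ≈ 17.123.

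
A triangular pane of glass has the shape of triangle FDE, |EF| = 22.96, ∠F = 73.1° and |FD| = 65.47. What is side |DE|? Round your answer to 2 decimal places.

62.77

By the law of cosines, |DE|² = |EF|² + |FD|² − 2·|EF|·|FD|·cos F = 3939.5, so |DE| ≈ 62.766.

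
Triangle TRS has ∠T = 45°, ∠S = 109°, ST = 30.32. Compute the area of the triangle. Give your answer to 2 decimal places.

The third angle is ∠R = 180° − ∠S − ∠T = 26.00°.
Law of sines: RS = ST·sin T/sin R ≈ 48.907.
Law of sines: TR = ST·sin S/sin R ≈ 65.397.
Area = ½·ST·RS·sin S ≈ 701.04.

701.04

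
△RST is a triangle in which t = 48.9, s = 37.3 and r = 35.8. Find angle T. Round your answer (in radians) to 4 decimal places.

By the law of cosines, cos T = (r² + s² − t²) / (2·r·s) ≈ 0.10549, so ∠T ≈ 1.4651 rad.

∠T ≈ 1.4651 rad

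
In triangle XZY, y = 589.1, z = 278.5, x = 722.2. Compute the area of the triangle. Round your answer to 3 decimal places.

78368.089

Semiperimeter s = (722.2 + 278.5 + 589.1)/2 = 794.9.
Heron's formula: area = √(794.9·72.7·516.4·205.8) ≈ 78368.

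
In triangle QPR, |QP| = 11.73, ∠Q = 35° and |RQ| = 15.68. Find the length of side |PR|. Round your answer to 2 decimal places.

By the law of cosines, |PR|² = |RQ|² + |QP|² − 2·|RQ|·|QP|·cos Q = 82.128, so |PR| ≈ 9.0624.

9.06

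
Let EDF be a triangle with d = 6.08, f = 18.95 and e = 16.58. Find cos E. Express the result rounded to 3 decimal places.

By the law of cosines, cos E = (d² + f² − e²) / (2·d·f) ≈ 0.52585, so ∠E ≈ 58.27°.

cos E ≈ 0.526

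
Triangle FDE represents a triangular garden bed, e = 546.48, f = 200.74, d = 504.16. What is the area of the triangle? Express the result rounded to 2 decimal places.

Semiperimeter s = (200.74 + 504.16 + 546.48)/2 = 625.69.
Heron's formula: area = √(625.69·424.95·121.53·79.21) ≈ 50592.

50591.82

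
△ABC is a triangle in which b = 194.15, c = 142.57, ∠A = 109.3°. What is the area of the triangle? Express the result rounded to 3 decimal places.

Area = ½·b·c·sin A ≈ 13062.

13062.189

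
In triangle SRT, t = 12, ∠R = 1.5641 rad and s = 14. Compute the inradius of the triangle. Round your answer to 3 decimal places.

By the law of cosines, r² = t² + s² − 2·t·s·cos R = 337.75, so r ≈ 18.378.
Area = ½·t·s·sin R ≈ 83.998.
Semiperimeter p = (14+18.378+12)/2 = 22.189.
Inradius = area/p = 83.998/22.189 ≈ 3.7856.

3.786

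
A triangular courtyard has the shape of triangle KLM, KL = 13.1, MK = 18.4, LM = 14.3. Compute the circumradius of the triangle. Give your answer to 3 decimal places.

R ≈ 9.247

By the law of cosines, cos K = (MK² + KL² − LM²) / (2·MK·KL) ≈ 0.63409, so ∠K ≈ 0.884 rad.
Circumradius = LM/(2 sin K) ≈ 9.2465.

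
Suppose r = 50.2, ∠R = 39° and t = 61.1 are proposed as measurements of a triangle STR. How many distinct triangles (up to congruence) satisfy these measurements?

2

t·sin R = 61.1·sin(39°) ≈ 38.45.
Since t sin R < r < t (38.45 < 50.2 < 61.1), two triangles exist.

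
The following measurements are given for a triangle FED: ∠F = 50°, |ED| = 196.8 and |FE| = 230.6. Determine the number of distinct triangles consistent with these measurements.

2

|FE|·sin F = 230.6·sin(50°) ≈ 176.6.
Since |FE| sin F < |ED| < |FE| (176.6 < 196.8 < 230.6), two triangles exist.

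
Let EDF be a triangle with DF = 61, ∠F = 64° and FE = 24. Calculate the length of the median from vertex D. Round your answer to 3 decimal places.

56.773

By the law of cosines, ED² = DF² + FE² − 2·DF·FE·cos F = 3013.4, so ED ≈ 54.895.
Median from D: ½√(2·ED² + 2·DF² − FE²) ≈ 56.773.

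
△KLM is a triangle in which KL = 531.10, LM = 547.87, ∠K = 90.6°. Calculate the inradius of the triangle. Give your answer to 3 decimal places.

56.740

Law of sines: sin M = KL·sin K/LM ≈ 0.96934.
Since LM ≥ KL, only the acute value applies: ∠M ≈ 75.77°.
Then ∠L = 180° − ∠K − ∠M ≈ 13.63°.
Law of sines gives MK = LM·sin L/sin K ≈ 129.07.
Area = ½·LM·KL·sin L ≈ 34272.
Semiperimeter s = (547.87+129.07+531.1)/2 = 604.02.
Inradius = area/s = 34272/604.02 ≈ 56.74.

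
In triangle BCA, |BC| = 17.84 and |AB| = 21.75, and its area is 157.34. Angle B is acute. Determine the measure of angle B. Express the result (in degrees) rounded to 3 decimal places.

From area = ½·|AB|·|BC|·sin B, we get sin B = 2·area/(|AB|·|BC|) ≈ 0.81099.
Taking the acute solution, ∠B ≈ 54.19°.

54.193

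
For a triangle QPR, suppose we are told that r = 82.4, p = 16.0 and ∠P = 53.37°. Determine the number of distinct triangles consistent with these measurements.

r·sin P = 82.4·sin(53.37°) ≈ 66.13.
Since p = 16.0 < 66.13 = r sin P, no triangle exists.

0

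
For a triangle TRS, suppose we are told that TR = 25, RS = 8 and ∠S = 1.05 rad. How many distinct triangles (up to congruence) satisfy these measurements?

RS·sin S = 8·sin(1.05 rad) ≈ 6.939.
Since TR ≥ RS, exactly one triangle exists.

1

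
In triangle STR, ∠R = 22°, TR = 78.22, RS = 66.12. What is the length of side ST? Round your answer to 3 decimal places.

By the law of cosines, ST² = TR² + RS² − 2·TR·RS·cos R = 899.61, so ST ≈ 29.993.

29.993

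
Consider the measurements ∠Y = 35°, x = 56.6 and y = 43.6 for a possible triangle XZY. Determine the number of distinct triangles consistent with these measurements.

2

x·sin Y = 56.6·sin(35°) ≈ 32.46.
Since x sin Y < y < x (32.46 < 43.6 < 56.6), two triangles exist.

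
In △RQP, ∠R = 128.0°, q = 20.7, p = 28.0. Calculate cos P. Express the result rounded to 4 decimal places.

cos P ≈ 0.8644

By the law of cosines, r² = q² + p² − 2·q·p·cos R = 1926.2, so r ≈ 43.888.
Law of cosines again: cos P = (r² + q² − p²)/(2·r·q) ≈ 0.86444, so ∠P ≈ 30.18°.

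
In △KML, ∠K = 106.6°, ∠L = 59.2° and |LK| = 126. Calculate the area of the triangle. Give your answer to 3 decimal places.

26636.986

The third angle is ∠M = 180° − ∠L − ∠K = 14.20°.
Law of sines: |ML| = |LK|·sin K/sin M ≈ 492.23.
Law of sines: |KM| = |LK|·sin L/sin M ≈ 441.2.
Area = ½·|LK|·|ML|·sin L ≈ 26637.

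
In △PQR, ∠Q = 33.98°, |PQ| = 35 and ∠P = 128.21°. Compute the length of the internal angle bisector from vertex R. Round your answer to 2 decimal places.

The third angle is ∠R = 180° − ∠P − ∠Q = 17.81°.
Law of sines: |QR| = |PQ|·sin P/sin R ≈ 89.914.
Law of sines: |RP| = |PQ|·sin Q/sin R ≈ 63.956.
The bisector from R has length 2·|QR|·|RP|·cos(∠R/2)/(|QR|+|RP|) ≈ 73.844.

t_R ≈ 73.84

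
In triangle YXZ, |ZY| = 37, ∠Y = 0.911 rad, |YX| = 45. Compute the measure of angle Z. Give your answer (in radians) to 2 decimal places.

∠Z ≈ 1.31 rad

By the law of cosines, |XZ|² = |ZY|² + |YX|² − 2·|ZY|·|YX|·cos Y = 1352.9, so |XZ| ≈ 36.781.
Law of cosines again: cos Z = (|XZ|² + |ZY|² − |YX|²)/(2·|XZ|·|ZY|) ≈ 0.25603, so ∠Z ≈ 1.312 rad.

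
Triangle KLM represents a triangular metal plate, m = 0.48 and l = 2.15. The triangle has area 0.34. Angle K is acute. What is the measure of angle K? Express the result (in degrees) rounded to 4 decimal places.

41.2172

From area = ½·l·m·sin K, we get sin K = 2·area/(l·m) ≈ 0.65891.
Taking the acute solution, ∠K ≈ 41.22°.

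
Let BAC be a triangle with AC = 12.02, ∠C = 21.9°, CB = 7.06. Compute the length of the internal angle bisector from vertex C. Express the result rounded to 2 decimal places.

By the law of cosines, BA² = AC² + CB² − 2·AC·CB·cos C = 36.849, so BA ≈ 6.0704.
The bisector from C has length 2·AC·CB·cos(∠C/2)/(AC+CB) ≈ 8.7334.

8.73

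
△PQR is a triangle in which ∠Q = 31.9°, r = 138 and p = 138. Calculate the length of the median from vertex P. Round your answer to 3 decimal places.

m_P ≈ 87.391

By the law of cosines, q² = r² + p² − 2·r·p·cos Q = 5752.4, so q ≈ 75.844.
Median from P: ½√(2·q² + 2·r² − p²) ≈ 87.391.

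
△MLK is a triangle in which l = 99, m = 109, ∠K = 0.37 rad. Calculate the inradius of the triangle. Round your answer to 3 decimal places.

By the law of cosines, k² = m² + l² − 2·m·l·cos K = 1560.5, so k ≈ 39.503.
Area = ½·m·l·sin K ≈ 1951.1.
Semiperimeter s = (109+99+39.503)/2 = 123.75.
Inradius = area/s = 1951.1/123.75 ≈ 15.766.

r ≈ 15.766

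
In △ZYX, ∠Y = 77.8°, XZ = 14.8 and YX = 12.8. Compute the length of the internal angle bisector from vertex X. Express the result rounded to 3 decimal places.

Law of sines: sin Z = YX·sin Y/XZ ≈ 0.84533.
Since XZ ≥ YX, only the acute value applies: ∠Z ≈ 57.71°.
Then ∠X = 180° − ∠Y − ∠Z ≈ 44.49°.
Law of sines gives ZY = XZ·sin X/sin Y ≈ 10.612.
The bisector from X has length 2·YX·XZ·cos(∠X/2)/(YX+XZ) ≈ 12.706.

12.706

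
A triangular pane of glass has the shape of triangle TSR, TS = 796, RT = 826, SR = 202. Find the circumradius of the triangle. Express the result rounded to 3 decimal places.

By the law of cosines, cos T = (RT² + TS² − SR²) / (2·RT·TS) ≈ 0.96965, so ∠T ≈ 0.247 rad.
Circumradius = SR/(2 sin T) ≈ 413.12.

413.123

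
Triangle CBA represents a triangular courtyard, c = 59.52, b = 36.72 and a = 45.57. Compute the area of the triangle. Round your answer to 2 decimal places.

836.15

Semiperimeter s = (59.52 + 36.72 + 45.57)/2 = 70.905.
Heron's formula: area = √(70.905·11.385·34.185·25.335) ≈ 836.15.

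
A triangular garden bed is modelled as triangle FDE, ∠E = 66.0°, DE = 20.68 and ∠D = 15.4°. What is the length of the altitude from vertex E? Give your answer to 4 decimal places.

The third angle is ∠F = 180° − ∠D − ∠E = 98.60°.
Law of sines: EF = DE·sin D/sin F ≈ 5.5541.
Law of sines: FD = DE·sin E/sin F ≈ 19.107.
Area = ½·DE·EF·sin E ≈ 52.465.
The altitude from E has length 2·area/FD ≈ 5.4917.

5.4917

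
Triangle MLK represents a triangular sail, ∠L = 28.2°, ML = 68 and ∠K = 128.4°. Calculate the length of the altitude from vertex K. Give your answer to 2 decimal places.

h_K ≈ 16.28

The third angle is ∠M = 180° − ∠L − ∠K = 23.40°.
Law of sines: LK = ML·sin M/sin K ≈ 34.46.
Law of sines: KM = ML·sin L/sin K ≈ 41.003.
Area = ½·ML·LK·sin L ≈ 553.66.
The altitude from K has length 2·area/ML ≈ 16.284.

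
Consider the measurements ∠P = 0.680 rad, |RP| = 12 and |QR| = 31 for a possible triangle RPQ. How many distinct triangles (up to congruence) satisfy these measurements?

1

|RP|·sin P = 12·sin(0.680 rad) ≈ 7.546.
Since |QR| ≥ |RP|, exactly one triangle exists.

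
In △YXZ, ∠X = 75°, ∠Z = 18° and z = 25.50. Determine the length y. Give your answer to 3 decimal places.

82.407

The third angle is ∠Y = 180° − ∠X − ∠Z = 87.00°.
Law of sines: y = z·sin Y/sin Z ≈ 82.407.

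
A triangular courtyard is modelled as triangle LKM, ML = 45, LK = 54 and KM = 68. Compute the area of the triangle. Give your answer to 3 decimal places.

1212.413

Semiperimeter s = (68 + 45 + 54)/2 = 83.5.
Heron's formula: area = √(83.5·15.5·38.5·29.5) ≈ 1212.4.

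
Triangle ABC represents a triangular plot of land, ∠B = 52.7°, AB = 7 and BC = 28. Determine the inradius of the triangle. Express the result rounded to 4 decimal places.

r ≈ 2.6247

By the law of cosines, CA² = AB² + BC² − 2·AB·BC·cos B = 595.45, so CA ≈ 24.402.
Area = ½·AB·BC·sin B ≈ 77.956.
Semiperimeter s = (28+24.402+7)/2 = 29.701.
Inradius = area/s = 77.956/29.701 ≈ 2.6247.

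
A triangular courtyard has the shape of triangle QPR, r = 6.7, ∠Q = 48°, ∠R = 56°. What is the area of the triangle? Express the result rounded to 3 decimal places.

19.522

The third angle is ∠P = 180° − ∠R − ∠Q = 76.00°.
Law of sines: q = r·sin Q/sin R ≈ 6.0058.
Law of sines: p = r·sin P/sin R ≈ 7.8416.
Area = ½·r·q·sin P ≈ 19.522.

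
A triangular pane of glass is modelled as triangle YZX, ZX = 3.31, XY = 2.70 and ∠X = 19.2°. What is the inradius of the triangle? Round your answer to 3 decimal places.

r ≈ 0.409

By the law of cosines, YZ² = ZX² + XY² − 2·ZX·XY·cos X = 1.3663, so YZ ≈ 1.1689.
Area = ½·ZX·XY·sin X ≈ 1.4695.
Semiperimeter s = (3.31+2.7+1.1689)/2 = 3.5894.
Inradius = area/s = 1.4695/3.5894 ≈ 0.40941.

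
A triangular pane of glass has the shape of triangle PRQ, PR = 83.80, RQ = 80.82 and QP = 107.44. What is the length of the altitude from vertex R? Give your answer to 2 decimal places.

Semiperimeter s = (80.82 + 107.44 + 83.8)/2 = 136.03.
Heron's formula: area = √(136.03·55.21·28.59·52.23) ≈ 3348.8.
The altitude from R has length 2·area/QP ≈ 62.339.

h_R ≈ 62.34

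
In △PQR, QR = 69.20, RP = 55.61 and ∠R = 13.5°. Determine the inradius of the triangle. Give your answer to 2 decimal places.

By the law of cosines, PQ² = QR² + RP² − 2·QR·RP·cos R = 397.34, so PQ ≈ 19.933.
Area = ½·QR·RP·sin R ≈ 449.17.
Semiperimeter s = (69.2+55.61+19.933)/2 = 72.372.
Inradius = area/s = 449.17/72.372 ≈ 6.2065.

6.21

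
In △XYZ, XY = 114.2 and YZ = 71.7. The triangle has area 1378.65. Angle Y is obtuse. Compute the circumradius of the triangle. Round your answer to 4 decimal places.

272.1800

From area = ½·XY·YZ·sin Y, we get sin Y = 2·area/(XY·YZ) ≈ 0.33674.
Taking the obtuse solution, ∠Y ≈ 160.32°.
Law of cosines then gives ZX ≈ 183.31.
Circumradius = ZX/(2 sin Y) ≈ 272.18.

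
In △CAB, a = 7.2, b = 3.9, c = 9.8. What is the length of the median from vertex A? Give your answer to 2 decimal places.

m_A ≈ 6.53

Median from A: ½√(2·b² + 2·c² − a²) ≈ 6.5318.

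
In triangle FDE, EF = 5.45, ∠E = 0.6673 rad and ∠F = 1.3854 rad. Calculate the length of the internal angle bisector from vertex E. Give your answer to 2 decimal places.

t_E ≈ 5.42

The third angle is ∠D = π − ∠E − ∠F = 1.0889 rad.
Law of sines: DE = EF·sin F/sin D ≈ 6.045.
Law of sines: FD = EF·sin E/sin D ≈ 3.8063.
The bisector from E has length 2·DE·EF·cos(∠E/2)/(DE+EF) ≈ 5.416.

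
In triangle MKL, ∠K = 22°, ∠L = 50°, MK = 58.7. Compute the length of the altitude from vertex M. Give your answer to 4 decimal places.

The third angle is ∠M = 180° − ∠K − ∠L = 108.00°.
Law of sines: KL = MK·sin M/sin L ≈ 72.877.
Law of sines: LM = MK·sin K/sin L ≈ 28.705.
Area = ½·MK·KL·sin K ≈ 801.26.
The altitude from M has length 2·area/KL ≈ 21.989.

h_M ≈ 21.9894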